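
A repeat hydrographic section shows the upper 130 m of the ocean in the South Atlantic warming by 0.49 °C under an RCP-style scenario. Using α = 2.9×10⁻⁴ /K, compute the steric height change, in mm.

Δh = αΔT·H = 2.9×10⁻⁴ × 0.49 × 130 = 0.018473 m

18.5 mm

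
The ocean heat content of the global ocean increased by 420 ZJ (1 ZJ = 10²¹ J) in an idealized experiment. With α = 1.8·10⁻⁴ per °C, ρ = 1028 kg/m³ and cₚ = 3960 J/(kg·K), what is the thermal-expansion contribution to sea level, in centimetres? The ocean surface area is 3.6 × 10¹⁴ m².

Per unit area: Q = 420×10²¹ / (3.6×10¹⁴) ≈ 1.167×10⁹ J/m²
Δh = αQ/(ρcₚ) = 1.8×10⁻⁴ × 1.167×10⁹ / (1028 × 3960) ≈ 0.051601 m

5.16 cm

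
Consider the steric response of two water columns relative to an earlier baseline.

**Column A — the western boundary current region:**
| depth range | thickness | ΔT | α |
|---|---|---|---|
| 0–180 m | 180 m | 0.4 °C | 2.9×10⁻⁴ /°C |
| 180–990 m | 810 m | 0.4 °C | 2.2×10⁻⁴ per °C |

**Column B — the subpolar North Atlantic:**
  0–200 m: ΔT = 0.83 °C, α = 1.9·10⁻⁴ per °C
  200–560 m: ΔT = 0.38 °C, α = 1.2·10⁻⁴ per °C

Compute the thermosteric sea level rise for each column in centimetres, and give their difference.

A: 9.2 cm; B: 4.8 cm; difference 4.4 cm

A 180 × 0.4 × 2.9×10⁻⁴ = 0.02088 m
A 810 × 2.2×10⁻⁴ × 0.4 = 0.07128 m
A total: 0.09216 m
B Layer 1: 0.83 × 1.9×10⁻⁴ × 200 = 0.03154 m
B 200–560 m: 1.2×10⁻⁴ × 360 × 0.38 = 0.016416 m
B total: 0.047956 m
Difference: 0.09216 − 0.047956 = 0.044204 m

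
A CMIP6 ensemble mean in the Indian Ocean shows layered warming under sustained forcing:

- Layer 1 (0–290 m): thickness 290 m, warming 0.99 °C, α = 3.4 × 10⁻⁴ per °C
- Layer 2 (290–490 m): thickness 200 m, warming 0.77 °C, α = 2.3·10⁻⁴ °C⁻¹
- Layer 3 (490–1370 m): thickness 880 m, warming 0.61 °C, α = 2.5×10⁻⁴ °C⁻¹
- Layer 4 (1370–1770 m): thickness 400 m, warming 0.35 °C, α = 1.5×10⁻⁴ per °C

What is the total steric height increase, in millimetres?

Layer 1: 3.4×10⁻⁴ × 0.99 × 290 = 0.097614 m
290–490 m: 0.77 × 2.3×10⁻⁴ × 200 = 0.03542 m
0.61 × 880 × 2.5×10⁻⁴ = 0.13420 m
1370–1770 m: 400 × 0.35 × 1.5×10⁻⁴ = 0.02100 m
Δh = 0.097614 + 0.03542 + 0.13420 + 0.02100 = 0.288234 m ≈ 290 mm

Δh ≈ 290 mm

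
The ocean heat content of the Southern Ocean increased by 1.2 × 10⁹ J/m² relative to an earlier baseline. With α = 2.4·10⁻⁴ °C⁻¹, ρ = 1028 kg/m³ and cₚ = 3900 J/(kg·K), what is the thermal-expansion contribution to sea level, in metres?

0.0718 m of thermosteric rise

Δh = αQ/(ρcₚ) = 2.4×10⁻⁴ × 1.2×10⁹ / (1028 × 3900) ≈ 0.071835 m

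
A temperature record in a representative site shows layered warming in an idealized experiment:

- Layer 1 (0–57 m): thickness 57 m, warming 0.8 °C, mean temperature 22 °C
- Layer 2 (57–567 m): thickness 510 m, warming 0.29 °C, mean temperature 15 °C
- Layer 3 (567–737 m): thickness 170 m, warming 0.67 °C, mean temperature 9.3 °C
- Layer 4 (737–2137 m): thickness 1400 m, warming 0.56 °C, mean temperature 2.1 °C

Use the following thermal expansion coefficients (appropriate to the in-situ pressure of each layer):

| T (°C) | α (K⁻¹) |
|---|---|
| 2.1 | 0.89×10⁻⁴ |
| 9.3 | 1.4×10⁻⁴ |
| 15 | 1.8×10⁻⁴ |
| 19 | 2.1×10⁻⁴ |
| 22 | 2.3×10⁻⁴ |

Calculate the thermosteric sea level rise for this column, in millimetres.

Δh ≈ 123 mm

Layer 1 at 22 °C → α = 2.3×10⁻⁴ K⁻¹
Layer 2 at 15 °C → α = 1.8×10⁻⁴ K⁻¹
Layer 3 at 9.3 °C → α = 1.4×10⁻⁴ K⁻¹
Layer 4 at 2.1 °C → α = 0.89×10⁻⁴ K⁻¹
0–57 m: 0.8 × 57 × 2.3×10⁻⁴ = 0.010488 m
57–567 m: 510 × 0.29 × 1.8×10⁻⁴ = 0.026622 m
170 × 0.67 × 1.4×10⁻⁴ = 0.015946 m
0.56 × 0.89×10⁻⁴ × 1400 = 0.069776 m
Δh = 0.010488 + 0.026622 + 0.015946 + 0.069776 = 0.122832 m ≈ 123 mm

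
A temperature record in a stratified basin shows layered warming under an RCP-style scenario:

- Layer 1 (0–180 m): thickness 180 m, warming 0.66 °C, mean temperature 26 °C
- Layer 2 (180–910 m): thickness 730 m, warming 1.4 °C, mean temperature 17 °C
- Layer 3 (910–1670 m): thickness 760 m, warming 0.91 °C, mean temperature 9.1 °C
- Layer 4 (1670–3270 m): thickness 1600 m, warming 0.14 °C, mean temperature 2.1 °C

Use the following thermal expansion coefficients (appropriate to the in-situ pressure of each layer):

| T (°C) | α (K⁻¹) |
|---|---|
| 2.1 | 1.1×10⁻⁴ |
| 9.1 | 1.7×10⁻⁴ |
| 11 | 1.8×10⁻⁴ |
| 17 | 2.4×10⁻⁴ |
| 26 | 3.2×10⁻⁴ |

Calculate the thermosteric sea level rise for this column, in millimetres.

430 mm of thermosteric rise

Layer 1 at 26 °C → α = 3.2×10⁻⁴ K⁻¹
Layer 2 at 17 °C → α = 2.4×10⁻⁴ K⁻¹
Layer 3 at 9.1 °C → α = 1.7×10⁻⁴ K⁻¹
Layer 4 at 2.1 °C → α = 1.1×10⁻⁴ K⁻¹
0–180 m: 0.66 × 3.2×10⁻⁴ × 180 = 0.038016 m
730 × 2.4×10⁻⁴ × 1.4 = 0.24528 m
1.7×10⁻⁴ × 760 × 0.91 = 0.117572 m
Layer 4: 0.14 × 1600 × 1.1×10⁻⁴ = 0.02464 m
Δh = 0.038016 + 0.24528 + 0.117572 + 0.02464 = 0.425508 m ≈ 430 mm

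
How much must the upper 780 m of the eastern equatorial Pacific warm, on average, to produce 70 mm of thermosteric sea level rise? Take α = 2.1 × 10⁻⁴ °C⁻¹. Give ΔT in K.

ΔT ≈ 0.43 K

ΔT = Δh/(αH) = 0.07 / (2.1×10⁻⁴ × 780) ≈ 0.4274 K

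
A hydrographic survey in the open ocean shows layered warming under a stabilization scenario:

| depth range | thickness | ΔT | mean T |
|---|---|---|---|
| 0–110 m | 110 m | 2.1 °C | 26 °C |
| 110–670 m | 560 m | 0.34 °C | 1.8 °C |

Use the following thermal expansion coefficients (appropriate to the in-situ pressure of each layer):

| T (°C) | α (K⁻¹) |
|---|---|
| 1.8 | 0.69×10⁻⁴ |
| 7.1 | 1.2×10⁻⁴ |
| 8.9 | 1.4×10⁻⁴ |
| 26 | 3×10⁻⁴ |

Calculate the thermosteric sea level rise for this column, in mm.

about 82.4 mm

Layer 1 at 26 °C → α = 3×10⁻⁴ K⁻¹
Layer 2 at 1.8 °C → α = 0.69×10⁻⁴ K⁻¹
0–110 m: 110 × 3×10⁻⁴ × 2.1 = 0.06930 m
Layer 2: 0.69×10⁻⁴ × 560 × 0.34 = 0.0131376 m
Δh = 0.06930 + 0.0131376 = 0.0824376 m ≈ 82.4 mm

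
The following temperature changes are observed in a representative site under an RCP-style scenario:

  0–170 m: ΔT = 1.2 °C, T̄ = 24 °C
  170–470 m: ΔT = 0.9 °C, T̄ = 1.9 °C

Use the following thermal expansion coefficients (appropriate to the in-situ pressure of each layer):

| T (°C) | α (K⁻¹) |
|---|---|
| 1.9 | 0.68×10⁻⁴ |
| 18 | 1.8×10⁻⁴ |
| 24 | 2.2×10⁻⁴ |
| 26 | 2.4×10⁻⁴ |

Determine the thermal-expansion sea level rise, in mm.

Layer 1 at 24 °C → α = 2.2×10⁻⁴ K⁻¹
Layer 2 at 1.9 °C → α = 0.68×10⁻⁴ K⁻¹
0–170 m: 1.2 × 2.2×10⁻⁴ × 170 = 0.04488 m
170–470 m: 300 × 0.68×10⁻⁴ × 0.9 = 0.01836 m
Δh = 0.04488 + 0.01836 = 0.06324 m ≈ 63.2 mm

Δh = 63.2 mm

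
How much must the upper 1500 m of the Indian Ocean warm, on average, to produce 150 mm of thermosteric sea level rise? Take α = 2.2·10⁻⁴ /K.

about 0.455 K

ΔT = Δh/(αH) = 0.15 / (2.2×10⁻⁴ × 1500) ≈ 0.4545 K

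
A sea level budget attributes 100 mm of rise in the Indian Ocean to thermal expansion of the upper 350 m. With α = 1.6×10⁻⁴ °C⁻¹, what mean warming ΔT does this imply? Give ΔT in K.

ΔT = Δh/(αH) = 0.1 / (1.6×10⁻⁴ × 350) ≈ 1.786 K

1.79 K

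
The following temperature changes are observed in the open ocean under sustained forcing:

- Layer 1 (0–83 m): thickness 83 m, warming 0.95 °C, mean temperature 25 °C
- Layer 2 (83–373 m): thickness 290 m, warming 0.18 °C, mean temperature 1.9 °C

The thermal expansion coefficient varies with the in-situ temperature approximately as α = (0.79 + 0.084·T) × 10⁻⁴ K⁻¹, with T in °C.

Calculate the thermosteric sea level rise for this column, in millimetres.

27.7 mm of thermosteric rise

Layer 1: α = (0.79 + 0.084×25)×10⁻⁴ = 2.89×10⁻⁴ K⁻¹
Layer 2: α = (0.79 + 0.084×1.9)×10⁻⁴ = 0.9496×10⁻⁴ K⁻¹
0–83 m: 2.89×10⁻⁴ × 83 × 0.95 = 0.02278765 m
290 × 0.9496×10⁻⁴ × 0.18 = 0.004956912 m
Δh = 0.02278765 + 0.004956912 = 0.027744562 m ≈ 27.7 mm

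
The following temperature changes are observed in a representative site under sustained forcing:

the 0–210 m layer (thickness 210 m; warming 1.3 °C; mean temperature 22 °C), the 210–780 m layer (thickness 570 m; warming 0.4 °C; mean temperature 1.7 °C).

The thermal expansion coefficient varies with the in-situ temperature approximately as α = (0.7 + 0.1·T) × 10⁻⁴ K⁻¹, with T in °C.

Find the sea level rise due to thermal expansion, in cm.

Layer 1: α = (0.7 + 0.1×22)×10⁻⁴ = 2.9×10⁻⁴ K⁻¹
Layer 2: α = (0.7 + 0.1×1.7)×10⁻⁴ = 0.87×10⁻⁴ K⁻¹
Layer 1: 2.9×10⁻⁴ × 1.3 × 210 = 0.07917 m
Layer 2: 570 × 0.87×10⁻⁴ × 0.4 = 0.019836 m
Δh = 0.07917 + 0.019836 = 0.099006 m

9.9 cm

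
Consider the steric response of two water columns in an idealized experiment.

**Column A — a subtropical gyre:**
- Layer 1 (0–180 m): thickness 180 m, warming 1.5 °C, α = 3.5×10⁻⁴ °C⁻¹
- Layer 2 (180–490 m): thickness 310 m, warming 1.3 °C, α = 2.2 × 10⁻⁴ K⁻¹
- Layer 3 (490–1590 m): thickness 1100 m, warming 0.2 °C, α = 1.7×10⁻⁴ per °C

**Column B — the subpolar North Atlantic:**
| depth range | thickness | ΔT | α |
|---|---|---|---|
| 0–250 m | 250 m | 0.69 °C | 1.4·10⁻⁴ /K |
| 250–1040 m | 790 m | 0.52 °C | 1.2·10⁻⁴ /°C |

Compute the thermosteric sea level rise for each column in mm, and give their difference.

A 1.5 × 180 × 3.5×10⁻⁴ = 0.09450 m
A Layer 2: 2.2×10⁻⁴ × 1.3 × 310 = 0.08866 m
A Layer 3: 1.7×10⁻⁴ × 0.2 × 1100 = 0.03740 m
A total: 0.22056 m
B 1.4×10⁻⁴ × 0.69 × 250 = 0.02415 m
B 790 × 0.52 × 1.2×10⁻⁴ = 0.049296 m
B total: 0.073446 m
Difference: 0.22056 − 0.073446 = 0.147114 m

A: 221 mm; B: 73.4 mm; difference 147 mm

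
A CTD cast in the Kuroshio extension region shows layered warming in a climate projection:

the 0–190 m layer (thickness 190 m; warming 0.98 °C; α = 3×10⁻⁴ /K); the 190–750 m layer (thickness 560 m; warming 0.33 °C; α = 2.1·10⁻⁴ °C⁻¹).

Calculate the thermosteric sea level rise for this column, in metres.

about 0.095 m

0–190 m: 190 × 0.98 × 3×10⁻⁴ = 0.05586 m
Layer 2: 560 × 2.1×10⁻⁴ × 0.33 = 0.038808 m
Δh = 0.05586 + 0.038808 = 0.094668 m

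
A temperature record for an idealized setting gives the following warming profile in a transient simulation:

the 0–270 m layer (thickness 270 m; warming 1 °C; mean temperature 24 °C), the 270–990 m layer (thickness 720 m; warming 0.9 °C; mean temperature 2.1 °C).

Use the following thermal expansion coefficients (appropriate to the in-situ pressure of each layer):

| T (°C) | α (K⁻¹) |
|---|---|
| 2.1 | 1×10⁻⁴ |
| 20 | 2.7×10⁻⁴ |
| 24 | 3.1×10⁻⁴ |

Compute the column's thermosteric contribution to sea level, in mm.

Δh ≈ 149 mm

Layer 1 at 24 °C → α = 3.1×10⁻⁴ K⁻¹
Layer 2 at 2.1 °C → α = 1×10⁻⁴ K⁻¹
0–270 m: 3.1×10⁻⁴ × 1 × 270 = 0.08370 m
Layer 2: 720 × 0.9 × 1×10⁻⁴ = 0.06480 m
Δh = 0.08370 + 0.06480 = 0.14850 m ≈ 149 mm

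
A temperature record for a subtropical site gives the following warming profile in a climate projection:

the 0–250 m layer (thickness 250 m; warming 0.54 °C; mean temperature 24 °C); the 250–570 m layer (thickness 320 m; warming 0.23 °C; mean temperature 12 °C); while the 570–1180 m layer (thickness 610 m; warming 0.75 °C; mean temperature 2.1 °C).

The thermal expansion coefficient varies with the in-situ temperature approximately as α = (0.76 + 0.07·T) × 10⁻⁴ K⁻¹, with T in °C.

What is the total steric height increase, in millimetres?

Δh = 86.2 mm

Layer 1: α = (0.76 + 0.07×24)×10⁻⁴ = 2.44×10⁻⁴ K⁻¹
Layer 2: α = (0.76 + 0.07×12)×10⁻⁴ = 1.6×10⁻⁴ K⁻¹
Layer 3: α = (0.76 + 0.07×2.1)×10⁻⁴ = 0.907×10⁻⁴ K⁻¹
Layer 1: 2.44×10⁻⁴ × 250 × 0.54 = 0.03294 m
Layer 2: 320 × 0.23 × 1.6×10⁻⁴ = 0.011776 m
Layer 3: 0.75 × 0.907×10⁻⁴ × 610 = 0.04149525 m
Δh = 0.03294 + 0.011776 + 0.04149525 = 0.08621125 m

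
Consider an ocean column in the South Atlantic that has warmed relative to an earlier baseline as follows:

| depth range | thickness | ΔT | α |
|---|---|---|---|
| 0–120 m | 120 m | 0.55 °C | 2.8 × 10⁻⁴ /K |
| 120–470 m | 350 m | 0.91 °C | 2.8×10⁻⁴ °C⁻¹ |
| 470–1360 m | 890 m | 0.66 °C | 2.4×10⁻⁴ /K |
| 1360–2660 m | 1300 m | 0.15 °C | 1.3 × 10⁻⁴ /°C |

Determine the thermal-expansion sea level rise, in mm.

0–120 m: 0.55 × 2.8×10⁻⁴ × 120 = 0.01848 m
120–470 m: 2.8×10⁻⁴ × 350 × 0.91 = 0.08918 m
Layer 3: 2.4×10⁻⁴ × 890 × 0.66 = 0.140976 m
Layer 4: 1.3×10⁻⁴ × 1300 × 0.15 = 0.02535 m
Δh = 0.01848 + 0.08918 + 0.140976 + 0.02535 = 0.273986 m ≈ 274 mm

274 mm of thermosteric rise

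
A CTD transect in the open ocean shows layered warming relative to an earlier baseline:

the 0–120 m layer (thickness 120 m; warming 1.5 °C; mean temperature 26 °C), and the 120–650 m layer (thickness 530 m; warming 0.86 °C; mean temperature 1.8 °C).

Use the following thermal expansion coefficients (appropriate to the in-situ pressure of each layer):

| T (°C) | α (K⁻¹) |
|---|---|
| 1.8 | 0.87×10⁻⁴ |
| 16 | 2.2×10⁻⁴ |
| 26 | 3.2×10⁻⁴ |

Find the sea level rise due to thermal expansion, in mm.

Layer 1 at 26 °C → α = 3.2×10⁻⁴ K⁻¹
Layer 2 at 1.8 °C → α = 0.87×10⁻⁴ K⁻¹
0–120 m: 120 × 3.2×10⁻⁴ × 1.5 = 0.05760 m
0.86 × 530 × 0.87×10⁻⁴ = 0.0396546 m
Δh = 0.05760 + 0.0396546 = 0.0972546 m ≈ 97.3 mm

97.3 mm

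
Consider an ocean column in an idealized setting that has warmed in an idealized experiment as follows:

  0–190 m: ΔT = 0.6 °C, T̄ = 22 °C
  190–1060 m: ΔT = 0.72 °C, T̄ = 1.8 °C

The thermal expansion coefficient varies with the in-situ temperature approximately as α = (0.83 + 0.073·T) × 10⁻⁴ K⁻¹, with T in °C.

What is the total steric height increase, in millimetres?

Layer 1: α = (0.83 + 0.073×22)×10⁻⁴ = 2.436×10⁻⁴ K⁻¹
Layer 2: α = (0.83 + 0.073×1.8)×10⁻⁴ = 0.9614×10⁻⁴ K⁻¹
0–190 m: 0.6 × 190 × 2.436×10⁻⁴ = 0.0277704 m
190–1060 m: 0.9614×10⁻⁴ × 0.72 × 870 = 0.060222096 m
Δh = 0.0277704 + 0.060222096 = 0.087992496 m

88 mm of thermosteric rise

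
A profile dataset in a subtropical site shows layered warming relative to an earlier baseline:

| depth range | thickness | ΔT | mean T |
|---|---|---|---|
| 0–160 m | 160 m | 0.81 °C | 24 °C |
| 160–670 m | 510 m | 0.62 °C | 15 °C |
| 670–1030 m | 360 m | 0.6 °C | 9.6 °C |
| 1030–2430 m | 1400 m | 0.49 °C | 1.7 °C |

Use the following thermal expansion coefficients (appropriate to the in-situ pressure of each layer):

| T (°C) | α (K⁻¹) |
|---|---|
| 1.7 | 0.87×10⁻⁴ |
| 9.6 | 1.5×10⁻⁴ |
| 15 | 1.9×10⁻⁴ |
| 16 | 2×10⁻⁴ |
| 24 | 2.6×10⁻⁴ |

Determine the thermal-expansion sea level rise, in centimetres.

Layer 1 at 24 °C → α = 2.6×10⁻⁴ K⁻¹
Layer 2 at 15 °C → α = 1.9×10⁻⁴ K⁻¹
Layer 3 at 9.6 °C → α = 1.5×10⁻⁴ K⁻¹
Layer 4 at 1.7 °C → α = 0.87×10⁻⁴ K⁻¹
0.81 × 2.6×10⁻⁴ × 160 = 0.033696 m
Layer 2: 1.9×10⁻⁴ × 510 × 0.62 = 0.060078 m
Layer 3: 360 × 1.5×10⁻⁴ × 0.6 = 0.03240 m
0.49 × 1400 × 0.87×10⁻⁴ = 0.059682 m
Δh = 0.033696 + 0.060078 + 0.03240 + 0.059682 = 0.185856 m

19 cm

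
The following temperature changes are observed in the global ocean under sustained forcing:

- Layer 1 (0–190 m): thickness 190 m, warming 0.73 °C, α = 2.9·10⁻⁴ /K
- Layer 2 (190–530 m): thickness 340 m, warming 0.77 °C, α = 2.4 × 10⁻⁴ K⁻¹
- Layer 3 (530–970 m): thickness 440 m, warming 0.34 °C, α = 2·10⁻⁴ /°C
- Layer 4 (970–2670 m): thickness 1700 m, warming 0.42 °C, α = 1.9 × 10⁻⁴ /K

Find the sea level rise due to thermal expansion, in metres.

Layer 1: 190 × 2.9×10⁻⁴ × 0.73 = 0.040223 m
190–530 m: 340 × 0.77 × 2.4×10⁻⁴ = 0.062832 m
Layer 3: 0.34 × 2×10⁻⁴ × 440 = 0.02992 m
1700 × 0.42 × 1.9×10⁻⁴ = 0.13566 m
Δh = 0.040223 + 0.062832 + 0.02992 + 0.13566 = 0.268635 m ≈ 0.269 m

Δh ≈ 0.269 m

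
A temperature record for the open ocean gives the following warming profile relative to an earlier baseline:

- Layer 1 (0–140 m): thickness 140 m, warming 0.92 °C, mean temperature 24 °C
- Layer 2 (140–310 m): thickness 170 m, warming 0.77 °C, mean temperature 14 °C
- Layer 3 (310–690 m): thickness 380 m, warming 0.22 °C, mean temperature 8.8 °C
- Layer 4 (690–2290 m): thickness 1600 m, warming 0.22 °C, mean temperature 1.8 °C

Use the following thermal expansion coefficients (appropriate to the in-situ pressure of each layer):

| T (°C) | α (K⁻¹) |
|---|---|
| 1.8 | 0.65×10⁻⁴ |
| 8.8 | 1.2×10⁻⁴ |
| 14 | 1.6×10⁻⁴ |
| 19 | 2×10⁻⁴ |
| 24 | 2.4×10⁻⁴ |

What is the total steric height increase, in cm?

Layer 1 at 24 °C → α = 2.4×10⁻⁴ K⁻¹
Layer 2 at 14 °C → α = 1.6×10⁻⁴ K⁻¹
Layer 3 at 8.8 °C → α = 1.2×10⁻⁴ K⁻¹
Layer 4 at 1.8 °C → α = 0.65×10⁻⁴ K⁻¹
Layer 1: 140 × 0.92 × 2.4×10⁻⁴ = 0.030912 m
Layer 2: 170 × 1.6×10⁻⁴ × 0.77 = 0.020944 m
Layer 3: 380 × 0.22 × 1.2×10⁻⁴ = 0.010032 m
Layer 4: 1600 × 0.22 × 0.65×10⁻⁴ = 0.02288 m
Δh = 0.030912 + 0.020944 + 0.010032 + 0.02288 = 0.084768 m ≈ 8.48 cm

Δh ≈ 8.48 cm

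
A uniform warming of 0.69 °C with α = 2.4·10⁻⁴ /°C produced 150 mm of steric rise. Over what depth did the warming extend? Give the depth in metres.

H = Δh/(αΔT) = 0.15 / (2.4×10⁻⁴ × 0.69) ≈ 905.8 m

about 906 m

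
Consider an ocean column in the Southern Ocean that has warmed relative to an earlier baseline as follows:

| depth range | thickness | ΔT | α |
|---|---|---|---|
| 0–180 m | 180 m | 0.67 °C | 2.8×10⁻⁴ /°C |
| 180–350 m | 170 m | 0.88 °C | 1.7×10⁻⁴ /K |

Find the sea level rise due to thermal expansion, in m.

0.059 m

180 × 0.67 × 2.8×10⁻⁴ = 0.033768 m
1.7×10⁻⁴ × 170 × 0.88 = 0.025432 m
Δh = 0.033768 + 0.025432 = 0.05920 m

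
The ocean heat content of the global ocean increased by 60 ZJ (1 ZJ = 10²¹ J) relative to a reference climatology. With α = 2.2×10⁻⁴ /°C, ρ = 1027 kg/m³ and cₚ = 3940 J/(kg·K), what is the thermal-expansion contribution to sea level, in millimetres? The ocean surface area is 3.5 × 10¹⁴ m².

Per unit area: Q = 60×10²¹ / (3.5×10¹⁴) ≈ 1.714×10⁸ J/m²
Δh = αQ/(ρcₚ) = 2.2×10⁻⁴ × 1.714×10⁸ / (1027 × 3940) ≈ 0.0093189 m

Δh = 9.32 mm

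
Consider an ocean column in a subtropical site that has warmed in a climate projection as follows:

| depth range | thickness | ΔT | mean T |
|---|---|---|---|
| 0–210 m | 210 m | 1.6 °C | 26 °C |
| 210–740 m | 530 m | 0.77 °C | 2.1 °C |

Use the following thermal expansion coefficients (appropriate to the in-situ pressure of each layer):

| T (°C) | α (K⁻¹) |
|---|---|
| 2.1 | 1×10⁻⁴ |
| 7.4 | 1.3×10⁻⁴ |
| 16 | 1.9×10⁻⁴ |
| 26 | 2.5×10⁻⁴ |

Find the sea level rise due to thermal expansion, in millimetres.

Layer 1 at 26 °C → α = 2.5×10⁻⁴ K⁻¹
Layer 2 at 2.1 °C → α = 1×10⁻⁴ K⁻¹
Layer 1: 1.6 × 210 × 2.5×10⁻⁴ = 0.08400 m
530 × 0.77 × 1×10⁻⁴ = 0.04081 m
Δh = 0.08400 + 0.04081 = 0.12481 m

125 mm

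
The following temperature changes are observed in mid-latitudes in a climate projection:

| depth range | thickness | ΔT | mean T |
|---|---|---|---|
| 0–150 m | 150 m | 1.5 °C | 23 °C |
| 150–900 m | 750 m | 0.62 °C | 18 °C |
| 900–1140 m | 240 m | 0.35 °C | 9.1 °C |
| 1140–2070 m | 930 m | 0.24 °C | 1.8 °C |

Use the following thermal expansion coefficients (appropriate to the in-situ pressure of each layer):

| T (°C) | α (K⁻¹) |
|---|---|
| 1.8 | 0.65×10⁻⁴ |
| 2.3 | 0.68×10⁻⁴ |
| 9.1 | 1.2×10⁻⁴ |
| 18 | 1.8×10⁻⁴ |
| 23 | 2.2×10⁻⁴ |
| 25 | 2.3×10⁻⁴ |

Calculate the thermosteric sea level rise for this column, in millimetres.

160 mm of thermosteric rise

Layer 1 at 23 °C → α = 2.2×10⁻⁴ K⁻¹
Layer 2 at 18 °C → α = 1.8×10⁻⁴ K⁻¹
Layer 3 at 9.1 °C → α = 1.2×10⁻⁴ K⁻¹
Layer 4 at 1.8 °C → α = 0.65×10⁻⁴ K⁻¹
0–150 m: 1.5 × 2.2×10⁻⁴ × 150 = 0.04950 m
Layer 2: 1.8×10⁻⁴ × 750 × 0.62 = 0.08370 m
Layer 3: 0.35 × 1.2×10⁻⁴ × 240 = 0.01008 m
Layer 4: 930 × 0.24 × 0.65×10⁻⁴ = 0.014508 m
Δh = 0.04950 + 0.08370 + 0.01008 + 0.014508 = 0.157788 m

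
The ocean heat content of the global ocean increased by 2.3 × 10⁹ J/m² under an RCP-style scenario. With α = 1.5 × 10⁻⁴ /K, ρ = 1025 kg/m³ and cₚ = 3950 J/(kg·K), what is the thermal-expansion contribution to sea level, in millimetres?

Δh = αQ/(ρcₚ) = 1.5×10⁻⁴ × 2.3×10⁹ / (1025 × 3950) ≈ 0.085211 m

85.2 mm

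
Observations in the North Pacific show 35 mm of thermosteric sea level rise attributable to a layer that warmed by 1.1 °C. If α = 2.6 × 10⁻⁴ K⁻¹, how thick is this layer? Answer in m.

H = Δh/(αΔT) = 0.035 / (2.6×10⁻⁴ × 1.1) ≈ 122.4 m

about 122 m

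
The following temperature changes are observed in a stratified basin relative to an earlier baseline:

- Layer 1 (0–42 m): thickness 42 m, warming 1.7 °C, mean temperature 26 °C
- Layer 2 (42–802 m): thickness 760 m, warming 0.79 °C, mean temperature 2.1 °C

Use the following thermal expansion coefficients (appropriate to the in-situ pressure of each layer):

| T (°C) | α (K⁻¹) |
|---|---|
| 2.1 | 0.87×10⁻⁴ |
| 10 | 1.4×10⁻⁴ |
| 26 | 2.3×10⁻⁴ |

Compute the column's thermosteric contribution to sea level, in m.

Layer 1 at 26 °C → α = 2.3×10⁻⁴ K⁻¹
Layer 2 at 2.1 °C → α = 0.87×10⁻⁴ K⁻¹
42 × 2.3×10⁻⁴ × 1.7 = 0.016422 m
0.79 × 0.87×10⁻⁴ × 760 = 0.0522348 m
Δh = 0.016422 + 0.0522348 = 0.0686568 m

0.0687 m of thermosteric rise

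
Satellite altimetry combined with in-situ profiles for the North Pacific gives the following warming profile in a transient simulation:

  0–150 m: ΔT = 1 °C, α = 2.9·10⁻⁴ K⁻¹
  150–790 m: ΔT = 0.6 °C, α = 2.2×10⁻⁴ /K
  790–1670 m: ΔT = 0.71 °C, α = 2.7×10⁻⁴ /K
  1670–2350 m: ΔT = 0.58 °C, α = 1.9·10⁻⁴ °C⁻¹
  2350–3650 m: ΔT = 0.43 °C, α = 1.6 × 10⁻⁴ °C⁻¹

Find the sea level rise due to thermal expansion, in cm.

Layer 1: 1 × 150 × 2.9×10⁻⁴ = 0.04350 m
150–790 m: 2.2×10⁻⁴ × 640 × 0.6 = 0.08448 m
Layer 3: 2.7×10⁻⁴ × 0.71 × 880 = 0.168696 m
Layer 4: 0.58 × 1.9×10⁻⁴ × 680 = 0.074936 m
2350–3650 m: 1300 × 1.6×10⁻⁴ × 0.43 = 0.08944 m
Δh = 0.04350 + 0.08448 + 0.168696 + 0.074936 + 0.08944 = 0.461052 m

46.1 cm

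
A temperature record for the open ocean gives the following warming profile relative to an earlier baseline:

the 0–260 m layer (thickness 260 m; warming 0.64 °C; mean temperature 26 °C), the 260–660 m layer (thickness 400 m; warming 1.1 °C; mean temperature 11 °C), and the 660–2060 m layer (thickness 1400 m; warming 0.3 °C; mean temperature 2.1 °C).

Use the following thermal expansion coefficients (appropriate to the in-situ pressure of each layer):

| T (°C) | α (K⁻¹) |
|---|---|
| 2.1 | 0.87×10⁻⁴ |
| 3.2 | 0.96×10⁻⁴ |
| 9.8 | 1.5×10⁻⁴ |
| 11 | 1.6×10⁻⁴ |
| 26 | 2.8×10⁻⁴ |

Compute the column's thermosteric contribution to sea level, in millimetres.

Layer 1 at 26 °C → α = 2.8×10⁻⁴ K⁻¹
Layer 2 at 11 °C → α = 1.6×10⁻⁴ K⁻¹
Layer 3 at 2.1 °C → α = 0.87×10⁻⁴ K⁻¹
0–260 m: 260 × 2.8×10⁻⁴ × 0.64 = 0.046592 m
Layer 2: 400 × 1.1 × 1.6×10⁻⁴ = 0.07040 m
0.3 × 0.87×10⁻⁴ × 1400 = 0.03654 m
Δh = 0.046592 + 0.07040 + 0.03654 = 0.153532 m

154 mm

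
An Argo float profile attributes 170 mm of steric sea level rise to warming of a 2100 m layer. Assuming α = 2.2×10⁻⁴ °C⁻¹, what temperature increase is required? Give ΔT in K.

ΔT = Δh/(αH) = 0.17 / (2.2×10⁻⁴ × 2100) ≈ 0.3680 K

0.37 K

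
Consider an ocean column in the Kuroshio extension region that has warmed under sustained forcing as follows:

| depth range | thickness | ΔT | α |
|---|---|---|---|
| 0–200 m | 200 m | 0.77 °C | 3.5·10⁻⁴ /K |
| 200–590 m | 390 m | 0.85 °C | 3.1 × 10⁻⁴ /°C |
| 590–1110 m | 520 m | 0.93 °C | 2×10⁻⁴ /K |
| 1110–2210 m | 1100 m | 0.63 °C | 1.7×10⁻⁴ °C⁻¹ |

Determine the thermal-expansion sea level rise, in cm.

Δh ≈ 37 cm

3.5×10⁻⁴ × 0.77 × 200 = 0.05390 m
Layer 2: 0.85 × 390 × 3.1×10⁻⁴ = 0.102765 m
Layer 3: 520 × 2×10⁻⁴ × 0.93 = 0.09672 m
0.63 × 1.7×10⁻⁴ × 1100 = 0.11781 m
Δh = 0.05390 + 0.102765 + 0.09672 + 0.11781 = 0.371195 m ≈ 37 cm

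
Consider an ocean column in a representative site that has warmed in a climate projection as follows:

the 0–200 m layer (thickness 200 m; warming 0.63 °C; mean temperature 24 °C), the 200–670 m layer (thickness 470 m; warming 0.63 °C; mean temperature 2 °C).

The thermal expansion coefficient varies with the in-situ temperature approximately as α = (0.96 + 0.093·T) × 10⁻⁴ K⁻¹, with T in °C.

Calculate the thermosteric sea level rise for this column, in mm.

Δh = 74 mm

Layer 1: α = (0.96 + 0.093×24)×10⁻⁴ = 3.192×10⁻⁴ K⁻¹
Layer 2: α = (0.96 + 0.093×2)×10⁻⁴ = 1.146×10⁻⁴ K⁻¹
0–200 m: 3.192×10⁻⁴ × 200 × 0.63 = 0.0402192 m
200–670 m: 470 × 0.63 × 1.146×10⁻⁴ = 0.03393306 m
Δh = 0.0402192 + 0.03393306 = 0.07415226 m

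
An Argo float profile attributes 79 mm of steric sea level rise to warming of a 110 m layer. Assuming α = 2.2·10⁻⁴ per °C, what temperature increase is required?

ΔT = Δh/(αH) = 0.079 / (2.2×10⁻⁴ × 110) ≈ 3.264 K

about 3.26 K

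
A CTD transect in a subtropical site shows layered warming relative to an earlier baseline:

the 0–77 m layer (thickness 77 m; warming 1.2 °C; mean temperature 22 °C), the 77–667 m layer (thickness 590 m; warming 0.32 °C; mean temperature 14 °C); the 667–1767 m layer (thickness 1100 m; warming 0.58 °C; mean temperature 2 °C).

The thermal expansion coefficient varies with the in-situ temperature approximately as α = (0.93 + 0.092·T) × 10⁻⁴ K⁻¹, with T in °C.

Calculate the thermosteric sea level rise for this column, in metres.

Layer 1: α = (0.93 + 0.092×22)×10⁻⁴ = 2.954×10⁻⁴ K⁻¹
Layer 2: α = (0.93 + 0.092×14)×10⁻⁴ = 2.218×10⁻⁴ K⁻¹
Layer 3: α = (0.93 + 0.092×2)×10⁻⁴ = 1.114×10⁻⁴ K⁻¹
Layer 1: 1.2 × 77 × 2.954×10⁻⁴ = 0.02729496 m
77–667 m: 0.32 × 590 × 2.218×10⁻⁴ = 0.04187584 m
Layer 3: 0.58 × 1100 × 1.114×10⁻⁴ = 0.0710732 m
Δh = 0.02729496 + 0.04187584 + 0.0710732 = 0.140244 m

Δh ≈ 0.140 m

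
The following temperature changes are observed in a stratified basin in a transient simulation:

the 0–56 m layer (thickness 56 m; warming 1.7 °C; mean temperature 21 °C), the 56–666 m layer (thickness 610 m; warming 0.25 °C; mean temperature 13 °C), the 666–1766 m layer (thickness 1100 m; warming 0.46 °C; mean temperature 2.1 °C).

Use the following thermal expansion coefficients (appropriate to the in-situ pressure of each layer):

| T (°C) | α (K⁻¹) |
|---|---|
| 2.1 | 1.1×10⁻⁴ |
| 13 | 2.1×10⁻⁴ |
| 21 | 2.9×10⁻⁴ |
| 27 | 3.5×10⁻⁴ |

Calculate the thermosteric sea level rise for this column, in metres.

Δh = 0.12 m

Layer 1 at 21 °C → α = 2.9×10⁻⁴ K⁻¹
Layer 2 at 13 °C → α = 2.1×10⁻⁴ K⁻¹
Layer 3 at 2.1 °C → α = 1.1×10⁻⁴ K⁻¹
0–56 m: 56 × 1.7 × 2.9×10⁻⁴ = 0.027608 m
2.1×10⁻⁴ × 610 × 0.25 = 0.032025 m
1100 × 0.46 × 1.1×10⁻⁴ = 0.05566 m
Δh = 0.027608 + 0.032025 + 0.05566 = 0.115293 m ≈ 0.12 m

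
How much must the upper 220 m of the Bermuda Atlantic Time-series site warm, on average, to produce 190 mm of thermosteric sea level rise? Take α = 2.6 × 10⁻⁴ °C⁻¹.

ΔT = Δh/(αH) = 0.19 / (2.6×10⁻⁴ × 220) ≈ 3.322 °C

ΔT ≈ 3.3 °C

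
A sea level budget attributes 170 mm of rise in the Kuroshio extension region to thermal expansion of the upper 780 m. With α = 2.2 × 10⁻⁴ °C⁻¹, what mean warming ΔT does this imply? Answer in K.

about 0.99 K

ΔT = Δh/(αH) = 0.17 / (2.2×10⁻⁴ × 780) ≈ 0.9907 K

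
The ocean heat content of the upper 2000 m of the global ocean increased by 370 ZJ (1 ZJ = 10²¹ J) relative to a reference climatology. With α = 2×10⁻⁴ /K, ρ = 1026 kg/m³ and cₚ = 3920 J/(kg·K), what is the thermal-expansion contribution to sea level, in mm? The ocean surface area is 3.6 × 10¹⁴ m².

Per unit area: Q = 370×10²¹ / (3.6×10¹⁴) ≈ 1.028×10⁹ J/m²
Δh = αQ/(ρcₚ) = 2×10⁻⁴ × 1.028×10⁹ / (1026 × 3920) ≈ 0.05112 m

about 51 mm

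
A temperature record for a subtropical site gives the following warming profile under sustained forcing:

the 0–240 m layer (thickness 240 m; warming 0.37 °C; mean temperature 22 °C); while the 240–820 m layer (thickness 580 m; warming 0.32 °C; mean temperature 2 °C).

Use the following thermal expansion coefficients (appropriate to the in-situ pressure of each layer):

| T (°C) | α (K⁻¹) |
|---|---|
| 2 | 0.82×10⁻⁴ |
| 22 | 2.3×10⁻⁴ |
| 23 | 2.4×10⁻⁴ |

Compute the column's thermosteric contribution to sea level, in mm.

36 mm of thermosteric rise

Layer 1 at 22 °C → α = 2.3×10⁻⁴ K⁻¹
Layer 2 at 2 °C → α = 0.82×10⁻⁴ K⁻¹
0.37 × 2.3×10⁻⁴ × 240 = 0.020424 m
240–820 m: 580 × 0.82×10⁻⁴ × 0.32 = 0.0152192 m
Δh = 0.020424 + 0.0152192 = 0.0356432 m ≈ 36 mm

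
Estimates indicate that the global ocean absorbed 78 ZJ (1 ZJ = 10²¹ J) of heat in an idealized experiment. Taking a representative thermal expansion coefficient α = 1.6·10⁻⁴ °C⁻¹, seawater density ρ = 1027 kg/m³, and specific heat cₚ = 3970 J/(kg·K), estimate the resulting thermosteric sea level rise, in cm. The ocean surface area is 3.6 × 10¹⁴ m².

0.850 cm of thermosteric rise

Per unit area: Q = 78×10²¹ / (3.6×10¹⁴) ≈ 2.167×10⁸ J/m²
Δh = αQ/(ρcₚ) = 1.6×10⁻⁴ × 2.167×10⁸ / (1027 × 3970) ≈ 0.0085039 m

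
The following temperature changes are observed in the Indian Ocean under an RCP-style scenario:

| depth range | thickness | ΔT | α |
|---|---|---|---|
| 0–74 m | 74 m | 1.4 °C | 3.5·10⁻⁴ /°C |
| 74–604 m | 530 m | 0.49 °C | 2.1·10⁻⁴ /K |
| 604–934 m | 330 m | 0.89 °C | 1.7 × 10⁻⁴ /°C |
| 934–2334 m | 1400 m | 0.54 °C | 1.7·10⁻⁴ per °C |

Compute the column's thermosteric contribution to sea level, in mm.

1.4 × 74 × 3.5×10⁻⁴ = 0.03626 m
74–604 m: 2.1×10⁻⁴ × 530 × 0.49 = 0.054537 m
604–934 m: 1.7×10⁻⁴ × 330 × 0.89 = 0.049929 m
934–2334 m: 1.7×10⁻⁴ × 0.54 × 1400 = 0.12852 m
Δh = 0.03626 + 0.054537 + 0.049929 + 0.12852 = 0.269246 m

Δh = 269 mm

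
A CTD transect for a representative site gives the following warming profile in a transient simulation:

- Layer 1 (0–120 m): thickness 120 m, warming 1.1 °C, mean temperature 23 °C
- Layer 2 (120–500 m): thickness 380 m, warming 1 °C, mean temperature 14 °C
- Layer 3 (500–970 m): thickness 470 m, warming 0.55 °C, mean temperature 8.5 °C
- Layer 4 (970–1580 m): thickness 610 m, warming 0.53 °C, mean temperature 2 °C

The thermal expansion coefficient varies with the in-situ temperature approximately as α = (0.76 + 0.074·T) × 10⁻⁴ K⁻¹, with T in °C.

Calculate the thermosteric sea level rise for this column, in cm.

16.6 cm

Layer 1: α = (0.76 + 0.074×23)×10⁻⁴ = 2.462×10⁻⁴ K⁻¹
Layer 2: α = (0.76 + 0.074×14)×10⁻⁴ = 1.796×10⁻⁴ K⁻¹
Layer 3: α = (0.76 + 0.074×8.5)×10⁻⁴ = 1.389×10⁻⁴ K⁻¹
Layer 4: α = (0.76 + 0.074×2)×10⁻⁴ = 0.908×10⁻⁴ K⁻¹
Layer 1: 120 × 1.1 × 2.462×10⁻⁴ = 0.0324984 m
1 × 380 × 1.796×10⁻⁴ = 0.068248 m
0.55 × 1.389×10⁻⁴ × 470 = 0.03590565 m
Layer 4: 0.908×10⁻⁴ × 0.53 × 610 = 0.02935564 m
Δh = 0.0324984 + 0.068248 + 0.03590565 + 0.02935564 = 0.16600769 m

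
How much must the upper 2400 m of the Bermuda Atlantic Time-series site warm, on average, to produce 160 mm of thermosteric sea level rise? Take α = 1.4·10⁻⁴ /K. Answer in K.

ΔT ≈ 0.476 K

ΔT = Δh/(αH) = 0.16 / (1.4×10⁻⁴ × 2400) ≈ 0.4762 K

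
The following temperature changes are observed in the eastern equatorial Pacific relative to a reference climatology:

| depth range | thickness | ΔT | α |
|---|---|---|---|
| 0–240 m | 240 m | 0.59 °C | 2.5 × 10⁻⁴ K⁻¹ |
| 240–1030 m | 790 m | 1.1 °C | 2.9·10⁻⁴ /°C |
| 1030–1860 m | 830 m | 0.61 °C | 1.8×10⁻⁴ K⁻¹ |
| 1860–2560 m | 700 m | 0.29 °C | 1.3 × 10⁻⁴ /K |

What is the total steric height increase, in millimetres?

2.5×10⁻⁴ × 240 × 0.59 = 0.03540 m
1.1 × 2.9×10⁻⁴ × 790 = 0.25201 m
Layer 3: 0.61 × 1.8×10⁻⁴ × 830 = 0.091134 m
1.3×10⁻⁴ × 700 × 0.29 = 0.02639 m
Δh = 0.03540 + 0.25201 + 0.091134 + 0.02639 = 0.404934 m

405 mm of thermosteric rise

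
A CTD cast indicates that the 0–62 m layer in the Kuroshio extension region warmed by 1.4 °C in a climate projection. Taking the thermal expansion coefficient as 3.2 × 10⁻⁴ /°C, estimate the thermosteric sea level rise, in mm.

Δh = αΔT·H = 3.2×10⁻⁴ × 1.4 × 62 = 0.027776 m

Δh = 28 mm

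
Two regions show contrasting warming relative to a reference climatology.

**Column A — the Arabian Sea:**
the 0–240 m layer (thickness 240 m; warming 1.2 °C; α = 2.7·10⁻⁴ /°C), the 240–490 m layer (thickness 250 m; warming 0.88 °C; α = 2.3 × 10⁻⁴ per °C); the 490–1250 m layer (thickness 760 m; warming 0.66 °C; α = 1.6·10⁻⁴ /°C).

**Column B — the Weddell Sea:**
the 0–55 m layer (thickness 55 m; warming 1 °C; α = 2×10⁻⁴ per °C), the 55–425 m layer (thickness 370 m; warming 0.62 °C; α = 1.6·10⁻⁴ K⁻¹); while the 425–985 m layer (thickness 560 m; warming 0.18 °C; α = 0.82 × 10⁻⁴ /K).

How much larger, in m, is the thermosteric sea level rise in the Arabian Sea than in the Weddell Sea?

Δh_A − Δh_B ≈ 0.153 m

A Layer 1: 240 × 2.7×10⁻⁴ × 1.2 = 0.07776 m
A Layer 2: 250 × 2.3×10⁻⁴ × 0.88 = 0.05060 m
A 490–1250 m: 0.66 × 760 × 1.6×10⁻⁴ = 0.080256 m
A total: 0.208616 m
B 0–55 m: 2×10⁻⁴ × 1 × 55 = 0.01100 m
B Layer 2: 370 × 1.6×10⁻⁴ × 0.62 = 0.036704 m
B 425–985 m: 560 × 0.82×10⁻⁴ × 0.18 = 0.0082656 m
B total: 0.0559696 m
Difference: 0.208616 − 0.0559696 = 0.1526464 m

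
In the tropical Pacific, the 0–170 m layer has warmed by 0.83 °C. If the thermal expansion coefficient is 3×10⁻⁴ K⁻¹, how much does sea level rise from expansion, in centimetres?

about 4.23 cm

Δh = αΔT·H = 3×10⁻⁴ × 0.83 × 170 = 0.04233 m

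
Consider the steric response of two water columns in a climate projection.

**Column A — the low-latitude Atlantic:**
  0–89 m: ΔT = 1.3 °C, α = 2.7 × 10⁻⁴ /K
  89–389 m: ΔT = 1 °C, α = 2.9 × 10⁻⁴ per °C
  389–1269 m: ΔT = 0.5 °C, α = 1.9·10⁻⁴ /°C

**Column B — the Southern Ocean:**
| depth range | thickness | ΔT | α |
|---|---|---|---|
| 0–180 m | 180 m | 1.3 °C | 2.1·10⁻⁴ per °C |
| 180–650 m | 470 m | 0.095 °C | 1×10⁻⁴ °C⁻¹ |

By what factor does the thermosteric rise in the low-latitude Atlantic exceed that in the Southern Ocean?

3.8

A 0–89 m: 2.7×10⁻⁴ × 89 × 1.3 = 0.031239 m
A 89–389 m: 300 × 1 × 2.9×10⁻⁴ = 0.08700 m
A Layer 3: 1.9×10⁻⁴ × 880 × 0.5 = 0.08360 m
A total: 0.201839 m
B 2.1×10⁻⁴ × 180 × 1.3 = 0.04914 m
B 1×10⁻⁴ × 0.095 × 470 = 0.004465 m
B total: 0.053605 m
Ratio: 0.201839 / 0.053605 ≈ 3.765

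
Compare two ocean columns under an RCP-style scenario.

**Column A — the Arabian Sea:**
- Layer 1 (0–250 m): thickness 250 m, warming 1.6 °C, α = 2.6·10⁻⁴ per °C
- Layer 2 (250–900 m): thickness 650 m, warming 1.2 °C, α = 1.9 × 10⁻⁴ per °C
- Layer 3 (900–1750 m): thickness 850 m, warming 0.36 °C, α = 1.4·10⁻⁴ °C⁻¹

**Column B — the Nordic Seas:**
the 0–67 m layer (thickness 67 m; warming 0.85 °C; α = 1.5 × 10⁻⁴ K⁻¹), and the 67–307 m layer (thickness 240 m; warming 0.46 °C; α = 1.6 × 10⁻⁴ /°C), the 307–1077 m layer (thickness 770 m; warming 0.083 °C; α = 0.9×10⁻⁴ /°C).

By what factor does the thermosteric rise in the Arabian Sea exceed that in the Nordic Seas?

A 1.6 × 2.6×10⁻⁴ × 250 = 0.10400 m
A 1.2 × 650 × 1.9×10⁻⁴ = 0.14820 m
A 1.4×10⁻⁴ × 0.36 × 850 = 0.04284 m
A total: 0.29504 m
B 1.5×10⁻⁴ × 67 × 0.85 = 0.0085425 m
B 1.6×10⁻⁴ × 0.46 × 240 = 0.017664 m
B 307–1077 m: 0.9×10⁻⁴ × 0.083 × 770 = 0.0057519 m
B total: 0.0319584 m
Ratio: 0.29504 / 0.0319584 ≈ 9.232

≈ 9.23×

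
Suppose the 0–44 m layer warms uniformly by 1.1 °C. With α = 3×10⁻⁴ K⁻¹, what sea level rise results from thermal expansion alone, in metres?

Δh ≈ 0.0145 m

Δh = αΔT·H = 3×10⁻⁴ × 1.1 × 44 = 0.01452 m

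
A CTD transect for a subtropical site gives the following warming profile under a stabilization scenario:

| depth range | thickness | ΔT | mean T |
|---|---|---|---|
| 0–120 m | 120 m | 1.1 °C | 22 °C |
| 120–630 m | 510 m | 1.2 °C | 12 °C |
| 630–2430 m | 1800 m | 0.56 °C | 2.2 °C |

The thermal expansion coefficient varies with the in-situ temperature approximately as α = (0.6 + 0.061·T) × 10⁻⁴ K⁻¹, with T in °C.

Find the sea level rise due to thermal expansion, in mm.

about 181 mm

Layer 1: α = (0.6 + 0.061×22)×10⁻⁴ = 1.942×10⁻⁴ K⁻¹
Layer 2: α = (0.6 + 0.061×12)×10⁻⁴ = 1.332×10⁻⁴ K⁻¹
Layer 3: α = (0.6 + 0.061×2.2)×10⁻⁴ = 0.7342×10⁻⁴ K⁻¹
1.942×10⁻⁴ × 120 × 1.1 = 0.0256344 m
120–630 m: 510 × 1.332×10⁻⁴ × 1.2 = 0.0815184 m
0.56 × 0.7342×10⁻⁴ × 1800 = 0.07400736 m
Δh = 0.0256344 + 0.0815184 + 0.07400736 = 0.18116016 m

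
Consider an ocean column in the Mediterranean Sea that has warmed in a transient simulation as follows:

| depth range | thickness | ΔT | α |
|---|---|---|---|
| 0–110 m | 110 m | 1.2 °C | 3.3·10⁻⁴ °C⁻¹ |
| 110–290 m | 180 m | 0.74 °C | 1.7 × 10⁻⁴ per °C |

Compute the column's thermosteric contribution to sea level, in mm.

about 66 mm

Layer 1: 3.3×10⁻⁴ × 1.2 × 110 = 0.04356 m
Layer 2: 1.7×10⁻⁴ × 180 × 0.74 = 0.022644 m
Δh = 0.04356 + 0.022644 = 0.066204 m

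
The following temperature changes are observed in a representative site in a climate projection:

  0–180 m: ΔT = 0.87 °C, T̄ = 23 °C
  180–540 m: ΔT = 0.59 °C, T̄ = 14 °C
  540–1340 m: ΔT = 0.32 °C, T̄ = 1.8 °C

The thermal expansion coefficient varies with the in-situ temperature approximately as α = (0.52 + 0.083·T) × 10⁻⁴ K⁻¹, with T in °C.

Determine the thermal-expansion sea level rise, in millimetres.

Δh = 90.9 mm

Layer 1: α = (0.52 + 0.083×23)×10⁻⁴ = 2.429×10⁻⁴ K⁻¹
Layer 2: α = (0.52 + 0.083×14)×10⁻⁴ = 1.682×10⁻⁴ K⁻¹
Layer 3: α = (0.52 + 0.083×1.8)×10⁻⁴ = 0.6694×10⁻⁴ K⁻¹
0–180 m: 180 × 0.87 × 2.429×10⁻⁴ = 0.03803814 m
180–540 m: 360 × 1.682×10⁻⁴ × 0.59 = 0.03572568 m
540–1340 m: 0.32 × 800 × 0.6694×10⁻⁴ = 0.01713664 m
Δh = 0.03803814 + 0.03572568 + 0.01713664 = 0.09090046 m ≈ 90.9 mm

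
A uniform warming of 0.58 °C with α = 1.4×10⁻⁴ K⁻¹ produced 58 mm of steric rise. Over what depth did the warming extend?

H = Δh/(αΔT) = 0.058 / (1.4×10⁻⁴ × 0.58) ≈ 714.3 m

714 m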